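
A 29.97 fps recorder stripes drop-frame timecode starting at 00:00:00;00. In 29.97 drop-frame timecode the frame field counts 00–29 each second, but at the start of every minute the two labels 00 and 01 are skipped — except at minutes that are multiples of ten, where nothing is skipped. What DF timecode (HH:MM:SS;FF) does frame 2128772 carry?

Ten DF minutes hold 17982 frames, so frame 2128772 lies in block 118 (frames 2121876–2139857) with 6896 frames into that block.
The block's first minute is 1800 frames and the rest 1798 each; 6896 frames reaches minute 3, so 118 × 18 + 3 × 2 = 2130 labels have been skipped so far.
Adding those back, label number 2128772 + 2130 = 2130902 at 30 labels/s is 71030 s + 2 f = 19 h 43 min 50 s frame 2, i.e. 19:43:50;02.

19:43:50;02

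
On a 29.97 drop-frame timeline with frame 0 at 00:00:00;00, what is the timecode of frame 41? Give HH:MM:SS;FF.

00:00:01;11

Each 10-minute DF block holds 10 × 60 × 30 − 9 × 2 = 17982 frames. 41 ÷ 17982 → 0 full blocks, remainder 41.
Within the partial block the first minute is 1800 frames and each further minute 1798, so 0 further minute boundaries passed. Total skipped labels = 18 × 0 + 2 × 0 = 0.
Non-drop label index = 41 + 0 = 41; at 30 labels/s that is 00:00:01:11, i.e. DF 00:00:01;11.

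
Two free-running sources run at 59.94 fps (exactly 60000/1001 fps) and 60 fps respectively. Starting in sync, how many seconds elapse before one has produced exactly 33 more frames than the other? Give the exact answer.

The gap grows by |60 − 60000/1001| = 60/1001 frames per second.
Time for a 33-frame gap: 33 ÷ (60/1001) = 550.55 s.

550.55 seconds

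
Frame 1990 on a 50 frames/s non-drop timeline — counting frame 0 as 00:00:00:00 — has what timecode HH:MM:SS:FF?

00:00:39:40

1990 ÷ 50 = 39 full seconds, remainder 40 frames.
39 s = 0 h 0 min 39 s.
Timecode: 00:00:39:40.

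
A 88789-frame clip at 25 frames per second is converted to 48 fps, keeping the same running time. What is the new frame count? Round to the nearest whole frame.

170475 frames

Frames at target rate = 88789 × (48) / (25) = 4261872/25 ≈ 170474.880.
Nearest whole frame: 170475.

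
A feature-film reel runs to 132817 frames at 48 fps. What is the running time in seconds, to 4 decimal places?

2767.0208 seconds

Running time = 132817 × 1/48 = 132817/48 s ≈ 2767.0208 s.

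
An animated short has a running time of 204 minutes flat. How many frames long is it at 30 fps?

204 min = 12240 s.
Frames = 12240 × 30 = 367200.

367200 frames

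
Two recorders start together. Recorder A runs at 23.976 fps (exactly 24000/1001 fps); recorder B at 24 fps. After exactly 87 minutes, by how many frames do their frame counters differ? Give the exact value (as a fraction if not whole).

87 min = 5220 s.
A emits 24000/1001 × 5220 = 125280000/1001 frames; B emits 24 × 5220 = 125280.
Difference = 125280/1001 frames (≈ 125.1548); B is ahead of A.

125280/1001 frames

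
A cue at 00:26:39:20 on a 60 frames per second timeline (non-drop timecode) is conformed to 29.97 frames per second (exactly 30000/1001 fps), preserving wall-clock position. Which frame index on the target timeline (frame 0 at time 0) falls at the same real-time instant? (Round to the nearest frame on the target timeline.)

frame 47932

Source frame index: (0×3600 + 26×60 + 39) × 60 + 20 = 95960.
Real time: 95960 / (60) = 4798/3 s.
Target frame: (4798/3) × (30000/1001) = 47980000/1001 ≈ 47932.068 → 47932.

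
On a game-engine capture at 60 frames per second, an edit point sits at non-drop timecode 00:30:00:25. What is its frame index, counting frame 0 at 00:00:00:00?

Total seconds to the label: (0 × 3600 + 30 × 60 + 0) = 1800.
Frame index = 1800 × 60 + 25 = 108025.

108025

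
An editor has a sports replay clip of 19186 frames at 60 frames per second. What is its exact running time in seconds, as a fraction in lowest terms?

Running time = 19186 ÷ (60) = 19186 × 1/60 = 9593/30 s.

9593/30 seconds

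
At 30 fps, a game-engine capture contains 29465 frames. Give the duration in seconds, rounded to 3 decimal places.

Running time = 29465 × 1/30 = 5893/6 s ≈ 982.167 s.

982.167 seconds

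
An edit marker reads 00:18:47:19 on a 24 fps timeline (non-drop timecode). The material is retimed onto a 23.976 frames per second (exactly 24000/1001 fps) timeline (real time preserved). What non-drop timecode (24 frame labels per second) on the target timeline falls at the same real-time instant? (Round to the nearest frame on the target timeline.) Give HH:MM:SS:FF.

00:18:46:16

Source frame index: (0×3600 + 18×60 + 47) × 24 + 19 = 27067.
Real time: 27067 / (24) = 27067/24 s.
Target frame: (27067/24) × (24000/1001) = 27067000/1001 ≈ 27039.960 → 27040.
At 24 labels/s: frame 27040 → 00:18:46:16.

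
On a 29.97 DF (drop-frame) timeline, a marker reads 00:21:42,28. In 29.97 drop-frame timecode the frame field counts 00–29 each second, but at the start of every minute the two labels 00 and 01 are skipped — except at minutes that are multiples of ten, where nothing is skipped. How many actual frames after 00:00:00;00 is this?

As if non-drop at 30 labels/s: (0 × 3600 + 21 × 60 + 42) × 30 + 28 = 39088.
Minute boundaries passed: 21; those not divisible by 10: 21 − 2 = 19; dropped labels = 2 × 19 = 38.
Actual frame index = 39088 − 38 = 39050.

39050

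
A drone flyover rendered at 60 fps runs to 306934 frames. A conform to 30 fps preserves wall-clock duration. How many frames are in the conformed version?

Frames at target rate = 306934 × (30) / (60) = 153467.

153467 frames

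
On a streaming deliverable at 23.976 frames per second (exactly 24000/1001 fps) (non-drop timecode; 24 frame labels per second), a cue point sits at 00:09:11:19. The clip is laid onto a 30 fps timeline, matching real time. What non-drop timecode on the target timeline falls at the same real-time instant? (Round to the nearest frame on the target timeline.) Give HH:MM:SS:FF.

Source frame index: (0×3600 + 9×60 + 11) × 24 + 19 = 13243.
Real time: 13243 / (24000/1001) = 13256243/24000 s.
Target frame: (13256243/24000) × (30) = 13256243/800 ≈ 16570.304 → 16570.
At 30 labels/s: frame 16570 → 00:09:12:10.

00:09:12:10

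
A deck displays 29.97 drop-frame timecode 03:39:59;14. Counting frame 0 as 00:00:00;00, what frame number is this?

395588

Complete 10-minute blocks: 21, each 17982 frames → 377622.
Remaining 9 whole minutes in the current block: 1800 + 8 × 1798 = 16184 frames.
Within the current minute: 59 × 30 + 14 − 2 = 1782 (labels ;00/;01 skipped at this minute). Total = 377622 + 16184 + 1782 = 395588.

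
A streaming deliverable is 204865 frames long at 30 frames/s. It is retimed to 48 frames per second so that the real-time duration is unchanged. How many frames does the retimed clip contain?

Target frames = source frames × (target rate / source rate) = 204865 × (48)/(30) = 204865 × 8/5 = 327784.

327784 frames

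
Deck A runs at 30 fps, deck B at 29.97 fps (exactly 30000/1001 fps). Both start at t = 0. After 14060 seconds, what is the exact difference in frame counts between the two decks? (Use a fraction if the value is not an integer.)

421800/1001 frames

A emits 30 × 14060 = 421800 frames; B emits 30000/1001 × 14060 = 421800000/1001.
Difference = 421800/1001 frames (≈ 421.3786); B is behind A.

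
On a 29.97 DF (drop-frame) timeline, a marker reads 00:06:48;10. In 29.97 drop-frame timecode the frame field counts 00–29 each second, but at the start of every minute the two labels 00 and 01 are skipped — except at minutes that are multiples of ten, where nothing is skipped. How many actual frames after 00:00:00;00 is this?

12238

As if non-drop at 30 labels/s: (0 × 3600 + 6 × 60 + 48) × 30 + 10 = 12250.
Minute boundaries passed: 6; those not divisible by 10: 6 − 0 = 6; dropped labels = 2 × 6 = 12.
Actual frame index = 12250 − 12 = 12238.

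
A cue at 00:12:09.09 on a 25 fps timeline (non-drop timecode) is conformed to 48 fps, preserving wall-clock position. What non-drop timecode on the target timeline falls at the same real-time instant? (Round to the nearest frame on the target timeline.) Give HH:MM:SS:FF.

Source frame index: (0×3600 + 12×60 + 9) × 25 + 9 = 18234.
Real time: 18234 / (25) = 18234/25 s.
Target frame: (18234/25) × (48) = 875232/25 ≈ 35009.280 → 35009.
At 48 labels/s: frame 35009 → 00:12:09:17.

00:12:09:17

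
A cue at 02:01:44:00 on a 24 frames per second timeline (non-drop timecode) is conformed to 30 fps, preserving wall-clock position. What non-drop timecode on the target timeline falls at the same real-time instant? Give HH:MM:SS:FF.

Source frame index: (2×3600 + 1×60 + 44) × 24 + 0 = 175296.
Real time: 175296 / (24) = 7304 s.
Target frame: (7304) × (30) = 219120.
At 30 labels/s: frame 219120 → 02:01:44:00.

02:01:44:00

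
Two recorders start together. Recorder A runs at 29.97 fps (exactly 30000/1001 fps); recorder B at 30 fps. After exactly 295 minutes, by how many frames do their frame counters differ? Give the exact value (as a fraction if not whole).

295 min = 17700 s.
A emits 30000/1001 × 17700 = 531000000/1001 frames; B emits 30 × 17700 = 531000.
Difference = 531000/1001 frames (≈ 530.4695); B is ahead of A.

531000/1001 frames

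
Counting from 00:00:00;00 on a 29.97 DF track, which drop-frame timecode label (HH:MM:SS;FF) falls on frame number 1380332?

Each 10-minute DF block holds 10 × 60 × 30 − 9 × 2 = 17982 frames. 1380332 ÷ 17982 → 76 full blocks, remainder 13700.
Within the partial block the first minute is 1800 frames and each further minute 1798, so 7 further minute boundaries passed. Total skipped labels = 18 × 76 + 2 × 7 = 1382.
Non-drop label index = 1380332 + 1382 = 1381714; at 30 labels/s that is 12:47:37:04, i.e. DF 12:47:37;04.

12:47:37;04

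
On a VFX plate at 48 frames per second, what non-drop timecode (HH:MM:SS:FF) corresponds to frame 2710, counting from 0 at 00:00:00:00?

00:00:56:22

2710 ÷ 48 = 56 full seconds, remainder 22 frames.
56 s = 0 h 0 min 56 s.
Timecode: 00:00:56:22.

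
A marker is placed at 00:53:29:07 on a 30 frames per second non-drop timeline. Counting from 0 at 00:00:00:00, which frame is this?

Total seconds to the label: (0 × 3600 + 53 × 60 + 29) = 3209.
Frame index = 3209 × 30 + 7 = 96277.

frame 96277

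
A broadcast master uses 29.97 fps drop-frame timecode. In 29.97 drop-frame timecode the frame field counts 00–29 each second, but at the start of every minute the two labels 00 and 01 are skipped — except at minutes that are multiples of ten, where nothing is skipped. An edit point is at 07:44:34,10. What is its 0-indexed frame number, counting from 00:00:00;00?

As if non-drop at 30 labels/s: (7 × 3600 + 44 × 60 + 34) × 30 + 10 = 836230.
Minute boundaries passed: 464; those not divisible by 10: 464 − 46 = 418; dropped labels = 2 × 418 = 836.
Actual frame index = 836230 − 836 = 835394.

835394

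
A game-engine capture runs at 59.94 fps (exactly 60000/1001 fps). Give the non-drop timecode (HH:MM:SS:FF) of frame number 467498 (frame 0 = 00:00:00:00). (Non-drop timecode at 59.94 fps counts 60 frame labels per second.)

02:09:51:38

467498 ÷ 60 = 7791 full seconds, remainder 38 frames.
7791 s = 2 h 9 min 51 s.
Timecode: 02:09:51:38.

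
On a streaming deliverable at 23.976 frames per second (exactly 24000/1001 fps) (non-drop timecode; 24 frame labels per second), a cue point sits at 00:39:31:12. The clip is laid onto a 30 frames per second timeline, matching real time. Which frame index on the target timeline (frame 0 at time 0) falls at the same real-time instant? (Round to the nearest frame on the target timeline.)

Source frame index: (0×3600 + 39×60 + 31) × 24 + 12 = 56916.
Real time: 56916 / (24000/1001) = 4747743/2000 s.
Target frame: (4747743/2000) × (30) = 14243229/200 ≈ 71216.145 → 71216.

frame 71216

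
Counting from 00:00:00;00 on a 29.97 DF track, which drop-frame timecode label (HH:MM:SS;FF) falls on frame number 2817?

Ten DF minutes hold 17982 frames, so frame 2817 lies in block 0 (frames 0–17981) with 2817 frames into that block.
The block's first minute is 1800 frames and the rest 1798 each; 2817 frames reaches minute 1, so 0 × 18 + 1 × 2 = 2 labels have been skipped so far.
Adding those back, label number 2817 + 2 = 2819 at 30 labels/s is 93 s + 29 f = 0 h 1 min 33 s frame 29, i.e. 00:01:33;29.

00:01:33;29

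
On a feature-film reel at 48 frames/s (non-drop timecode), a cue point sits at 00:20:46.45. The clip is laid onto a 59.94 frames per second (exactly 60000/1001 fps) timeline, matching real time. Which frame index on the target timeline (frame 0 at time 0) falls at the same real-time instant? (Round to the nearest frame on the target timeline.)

frame 74742

Source frame index: (0×3600 + 20×60 + 46) × 48 + 45 = 59853.
Real time: 59853 / (48) = 19951/16 s.
Target frame: (19951/16) × (60000/1001) = 74816250/1001 ≈ 74741.508 → 74742.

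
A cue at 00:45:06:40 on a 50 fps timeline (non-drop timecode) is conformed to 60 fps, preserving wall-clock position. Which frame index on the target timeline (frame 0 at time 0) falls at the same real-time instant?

Source frame index: (0×3600 + 45×60 + 6) × 50 + 40 = 135340.
Real time: 135340 / (50) = 13534/5 s.
Target frame: (13534/5) × (60) = 162408.

frame 162408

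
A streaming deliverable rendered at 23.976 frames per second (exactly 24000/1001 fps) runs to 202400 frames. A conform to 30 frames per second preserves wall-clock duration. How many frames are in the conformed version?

Target frames = source frames × (target rate / source rate) = 202400 × (30)/(24000/1001) = 202400 × 1001/800 = 253253.

253253 frames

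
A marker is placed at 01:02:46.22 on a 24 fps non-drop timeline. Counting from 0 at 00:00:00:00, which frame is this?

Total seconds to the label: (1 × 3600 + 2 × 60 + 46) = 3766.
Frame index = 3766 × 24 + 22 = 90406.

90406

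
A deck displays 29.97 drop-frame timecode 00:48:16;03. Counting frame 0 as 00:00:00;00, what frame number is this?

As if non-drop at 30 labels/s: (0 × 3600 + 48 × 60 + 16) × 30 + 3 = 86883.
Minute boundaries passed: 48; those not divisible by 10: 48 − 4 = 44; dropped labels = 2 × 44 = 88.
Actual frame index = 86883 − 88 = 86795.

86795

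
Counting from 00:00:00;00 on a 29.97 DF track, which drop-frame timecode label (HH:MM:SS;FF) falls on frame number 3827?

00:02:07;21

Each 10-minute DF block holds 10 × 60 × 30 − 9 × 2 = 17982 frames. 3827 ÷ 17982 → 0 full blocks, remainder 3827.
Within the partial block the first minute is 1800 frames and each further minute 1798, so 2 further minute boundaries passed. Total skipped labels = 18 × 0 + 2 × 2 = 4.
Non-drop label index = 3827 + 4 = 3831; at 30 labels/s that is 00:02:07:21, i.e. DF 00:02:07;21.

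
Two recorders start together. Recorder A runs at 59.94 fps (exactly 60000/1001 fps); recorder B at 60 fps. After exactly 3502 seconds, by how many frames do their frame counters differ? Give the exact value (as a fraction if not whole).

A emits 60000/1001 × 3502 = 210120000/1001 frames; B emits 60 × 3502 = 210120.
Difference = 210120/1001 frames (≈ 209.9101); B is ahead of A.

210120/1001 frames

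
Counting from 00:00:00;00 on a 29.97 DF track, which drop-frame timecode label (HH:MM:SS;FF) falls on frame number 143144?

Each 10-minute DF block holds 10 × 60 × 30 − 9 × 2 = 17982 frames. 143144 ÷ 17982 → 7 full blocks, remainder 17270.
Within the partial block the first minute is 1800 frames and each further minute 1798, so 9 further minute boundaries passed. Total skipped labels = 18 × 7 + 2 × 9 = 144.
Non-drop label index = 143144 + 144 = 143288; at 30 labels/s that is 01:19:36:08, i.e. DF 01:19:36;08.

01:19:36;08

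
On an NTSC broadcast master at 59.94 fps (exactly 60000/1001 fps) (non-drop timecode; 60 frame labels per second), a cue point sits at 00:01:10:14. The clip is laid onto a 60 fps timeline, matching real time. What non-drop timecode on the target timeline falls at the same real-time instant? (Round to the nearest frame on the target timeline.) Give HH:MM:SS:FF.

Source frame index: (0×3600 + 1×60 + 10) × 60 + 14 = 4214.
Real time: 4214 / (60000/1001) = 2109107/30000 s.
Target frame: (2109107/30000) × (60) = 2109107/500 ≈ 4218.214 → 4218.
At 60 labels/s: frame 4218 → 00:01:10:18.

00:01:10:18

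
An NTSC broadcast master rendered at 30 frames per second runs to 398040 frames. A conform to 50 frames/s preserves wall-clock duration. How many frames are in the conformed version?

663400 frames

Target frames = source frames × (target rate / source rate) = 398040 × (50)/(30) = 398040 × 5/3 = 663400.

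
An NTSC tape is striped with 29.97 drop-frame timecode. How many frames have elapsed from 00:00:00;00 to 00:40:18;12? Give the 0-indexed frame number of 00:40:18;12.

As if non-drop at 30 labels/s: (0 × 3600 + 40 × 60 + 18) × 30 + 12 = 72552.
Minute boundaries passed: 40; those not divisible by 10: 40 − 4 = 36; dropped labels = 2 × 36 = 72.
Actual frame index = 72552 − 72 = 72480.

72480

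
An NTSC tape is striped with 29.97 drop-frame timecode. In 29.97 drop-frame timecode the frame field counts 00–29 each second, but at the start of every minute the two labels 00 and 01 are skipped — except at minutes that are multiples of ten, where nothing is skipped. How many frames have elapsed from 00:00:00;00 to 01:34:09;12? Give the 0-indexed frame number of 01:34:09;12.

169312

Complete 10-minute blocks: 9, each 17982 frames → 161838.
Remaining 4 whole minutes in the current block: 1800 + 3 × 1798 = 7194 frames.
Within the current minute: 9 × 30 + 12 − 2 = 280 (labels ;00/;01 skipped at this minute). Total = 161838 + 7194 + 280 = 169312.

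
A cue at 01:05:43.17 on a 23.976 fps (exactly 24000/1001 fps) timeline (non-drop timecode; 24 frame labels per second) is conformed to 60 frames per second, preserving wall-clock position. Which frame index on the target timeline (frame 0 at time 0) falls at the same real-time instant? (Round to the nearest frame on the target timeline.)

frame 236859

Source frame index: (1×3600 + 5×60 + 43) × 24 + 17 = 94649.
Real time: 94649 / (24000/1001) = 94743649/24000 s.
Target frame: (94743649/24000) × (60) = 94743649/400 ≈ 236859.122 → 236859.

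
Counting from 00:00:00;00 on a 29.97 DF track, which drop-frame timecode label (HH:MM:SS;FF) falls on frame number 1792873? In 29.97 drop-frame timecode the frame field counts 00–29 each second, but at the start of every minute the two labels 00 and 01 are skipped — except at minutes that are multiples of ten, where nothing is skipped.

Ten DF minutes hold 17982 frames, so frame 1792873 lies in block 99 (frames 1780218–1798199) with 12655 frames into that block.
The block's first minute is 1800 frames and the rest 1798 each; 12655 frames reaches minute 7, so 99 × 18 + 7 × 2 = 1796 labels have been skipped so far.
Adding those back, label number 1792873 + 1796 = 1794669 at 30 labels/s is 59822 s + 9 f = 16 h 37 min 2 s frame 9, i.e. 16:37:02;09.

16:37:02;09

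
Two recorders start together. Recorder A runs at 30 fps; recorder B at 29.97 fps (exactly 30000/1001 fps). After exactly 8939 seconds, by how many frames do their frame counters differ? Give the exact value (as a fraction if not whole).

A emits 30 × 8939 = 268170 frames; B emits 30000/1001 × 8939 = 38310000/143.
Difference = 38310/143 frames (≈ 267.9021); B is behind A.

38310/143 frames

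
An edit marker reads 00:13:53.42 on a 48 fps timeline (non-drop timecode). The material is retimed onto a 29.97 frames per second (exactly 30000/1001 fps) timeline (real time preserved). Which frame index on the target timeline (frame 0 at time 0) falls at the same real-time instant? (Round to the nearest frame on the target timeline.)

frame 24991

Source frame index: (0×3600 + 13×60 + 53) × 48 + 42 = 40026.
Real time: 40026 / (48) = 6671/8 s.
Target frame: (6671/8) × (30000/1001) = 3573750/143 ≈ 24991.259 → 24991.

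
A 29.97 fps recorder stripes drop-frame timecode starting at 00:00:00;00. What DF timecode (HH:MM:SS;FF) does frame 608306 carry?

Ten DF minutes hold 17982 frames, so frame 608306 lies in block 33 (frames 593406–611387) with 14900 frames into that block.
The block's first minute is 1800 frames and the rest 1798 each; 14900 frames reaches minute 8, so 33 × 18 + 8 × 2 = 610 labels have been skipped so far.
Adding those back, label number 608306 + 610 = 608916 at 30 labels/s is 20297 s + 6 f = 5 h 38 min 17 s frame 6, i.e. 05:38:17;06.

05:38:17;06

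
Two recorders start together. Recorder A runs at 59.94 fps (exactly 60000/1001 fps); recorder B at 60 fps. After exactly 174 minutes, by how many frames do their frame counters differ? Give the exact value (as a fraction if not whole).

174 min = 10440 s.
A emits 60000/1001 × 10440 = 626400000/1001 frames; B emits 60 × 10440 = 626400.
Difference = 626400/1001 frames (≈ 625.7742); B is ahead of A.

626400/1001 frames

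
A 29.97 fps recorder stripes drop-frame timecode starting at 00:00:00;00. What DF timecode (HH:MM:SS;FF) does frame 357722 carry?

03:18:56;00

Ten DF minutes hold 17982 frames, so frame 357722 lies in block 19 (frames 341658–359639) with 16064 frames into that block.
The block's first minute is 1800 frames and the rest 1798 each; 16064 frames reaches minute 8, so 19 × 18 + 8 × 2 = 358 labels have been skipped so far.
Adding those back, label number 357722 + 358 = 358080 at 30 labels/s is 11936 s + 0 f = 3 h 18 min 56 s frame 0, i.e. 03:18:56;00.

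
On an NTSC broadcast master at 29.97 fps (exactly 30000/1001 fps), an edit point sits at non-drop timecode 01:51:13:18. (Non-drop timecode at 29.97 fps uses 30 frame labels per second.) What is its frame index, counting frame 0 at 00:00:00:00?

Total seconds to the label: (1 × 3600 + 51 × 60 + 13) = 6673.
Frame index = 6673 × 30 + 18 = 200208.

200208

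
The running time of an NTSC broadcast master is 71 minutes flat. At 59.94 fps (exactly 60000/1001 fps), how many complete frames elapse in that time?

255344 frames

71 min = 4260 s.
Frames = 4260 × 60000/1001 = 255600000/1001 ≈ 255344.6553.
Complete frames: 255344.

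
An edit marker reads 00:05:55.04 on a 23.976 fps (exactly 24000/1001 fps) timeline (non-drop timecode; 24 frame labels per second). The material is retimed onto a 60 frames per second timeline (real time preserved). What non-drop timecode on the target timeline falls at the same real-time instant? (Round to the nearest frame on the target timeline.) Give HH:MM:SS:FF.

Source frame index: (0×3600 + 5×60 + 55) × 24 + 4 = 8524.
Real time: 8524 / (24000/1001) = 2133131/6000 s.
Target frame: (2133131/6000) × (60) = 2133131/100 ≈ 21331.310 → 21331.
At 60 labels/s: frame 21331 → 00:05:55:31.

00:05:55:31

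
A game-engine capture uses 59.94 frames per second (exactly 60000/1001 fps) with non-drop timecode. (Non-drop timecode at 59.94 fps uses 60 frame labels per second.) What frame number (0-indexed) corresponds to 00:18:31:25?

66685

Total seconds to the label: (0 × 3600 + 18 × 60 + 31) = 1111.
Frame index = 1111 × 60 + 25 = 66685.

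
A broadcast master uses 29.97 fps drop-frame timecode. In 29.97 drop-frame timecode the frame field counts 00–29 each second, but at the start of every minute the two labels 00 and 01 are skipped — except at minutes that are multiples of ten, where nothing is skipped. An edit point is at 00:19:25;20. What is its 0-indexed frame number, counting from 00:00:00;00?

As if non-drop at 30 labels/s: (0 × 3600 + 19 × 60 + 25) × 30 + 20 = 34970.
Minute boundaries passed: 19; those not divisible by 10: 19 − 1 = 18; dropped labels = 2 × 18 = 36.
Actual frame index = 34970 − 36 = 34934.

34934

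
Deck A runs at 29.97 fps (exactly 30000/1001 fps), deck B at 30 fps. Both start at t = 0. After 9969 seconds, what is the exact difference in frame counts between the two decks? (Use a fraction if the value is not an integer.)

299070/1001 frames

A emits 30000/1001 × 9969 = 299070000/1001 frames; B emits 30 × 9969 = 299070.
Difference = 299070/1001 frames (≈ 298.7712); B is ahead of A.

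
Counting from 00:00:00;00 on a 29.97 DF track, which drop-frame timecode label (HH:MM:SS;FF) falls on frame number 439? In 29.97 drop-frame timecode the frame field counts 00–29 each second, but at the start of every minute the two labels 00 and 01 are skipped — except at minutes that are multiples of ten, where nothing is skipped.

00:00:14;19

Ten DF minutes hold 17982 frames, so frame 439 lies in block 0 (frames 0–17981) with 439 frames into that block.
The block's first minute is 1800 frames and the rest 1798 each; 439 frames reaches minute 0, so 0 × 18 + 0 × 2 = 0 labels have been skipped so far.
Adding those back, label number 439 + 0 = 439 at 30 labels/s is 14 s + 19 f = 0 h 0 min 14 s frame 19, i.e. 00:00:14;19.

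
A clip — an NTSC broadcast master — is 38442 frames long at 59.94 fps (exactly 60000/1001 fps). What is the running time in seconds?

641.3407 seconds

Running time = 38442 / (60000/1001) = 641.3407 s.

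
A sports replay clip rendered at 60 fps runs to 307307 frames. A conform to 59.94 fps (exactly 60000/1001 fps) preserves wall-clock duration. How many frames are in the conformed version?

Target frames = source frames × (target rate / source rate) = 307307 × (60000/1001)/(60) = 307307 × 1000/1001 = 307000.

307000 frames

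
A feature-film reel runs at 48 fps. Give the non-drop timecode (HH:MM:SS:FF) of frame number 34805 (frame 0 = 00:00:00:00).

00:12:05:05

34805 ÷ 48 = 725 full seconds, remainder 5 frames.
725 s = 0 h 12 min 5 s.
Timecode: 00:12:05:05.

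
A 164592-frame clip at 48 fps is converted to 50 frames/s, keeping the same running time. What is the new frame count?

171450 frames

Target frames = source frames × (target rate / source rate) = 164592 × (50)/(48) = 164592 × 25/24 = 171450.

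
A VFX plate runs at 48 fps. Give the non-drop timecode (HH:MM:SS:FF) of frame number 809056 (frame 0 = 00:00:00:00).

04:40:55:16

809056 ÷ 48 = 16855 full seconds, remainder 16 frames.
16855 s = 4 h 40 min 55 s.
Timecode: 04:40:55:16.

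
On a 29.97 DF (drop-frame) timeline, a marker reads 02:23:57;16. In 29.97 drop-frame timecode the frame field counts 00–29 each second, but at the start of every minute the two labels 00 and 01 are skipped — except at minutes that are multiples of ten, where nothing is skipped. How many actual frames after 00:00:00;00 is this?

258868

As if non-drop at 30 labels/s: (2 × 3600 + 23 × 60 + 57) × 30 + 16 = 259126.
Minute boundaries passed: 143; those not divisible by 10: 143 − 14 = 129; dropped labels = 2 × 129 = 258.
Actual frame index = 259126 − 258 = 258868.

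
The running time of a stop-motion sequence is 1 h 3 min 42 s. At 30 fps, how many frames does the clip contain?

114660 frames

1 h 3 min 42 s = 3822 s.
Frames = 3822 × 30 = 114660.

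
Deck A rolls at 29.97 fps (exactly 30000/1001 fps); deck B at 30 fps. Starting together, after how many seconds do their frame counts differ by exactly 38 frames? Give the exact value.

The gap grows by |30 − 30000/1001| = 30/1001 frames per second.
Time for a 38-frame gap: 38 ÷ (30/1001) = 19019/15 s.

19019/15 seconds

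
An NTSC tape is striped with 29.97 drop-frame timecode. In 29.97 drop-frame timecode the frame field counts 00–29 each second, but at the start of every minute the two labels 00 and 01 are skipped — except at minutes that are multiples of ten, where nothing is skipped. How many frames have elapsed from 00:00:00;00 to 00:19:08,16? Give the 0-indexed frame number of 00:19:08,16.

34420

As if non-drop at 30 labels/s: (0 × 3600 + 19 × 60 + 8) × 30 + 16 = 34456.
Minute boundaries passed: 19; those not divisible by 10: 19 − 1 = 18; dropped labels = 2 × 18 = 36.
Actual frame index = 34456 − 36 = 34420.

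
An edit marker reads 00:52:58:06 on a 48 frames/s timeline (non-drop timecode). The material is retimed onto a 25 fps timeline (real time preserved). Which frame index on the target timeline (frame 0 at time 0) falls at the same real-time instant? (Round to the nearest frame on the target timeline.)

frame 79453

Source frame index: (0×3600 + 52×60 + 58) × 48 + 6 = 152550.
Real time: 152550 / (48) = 25425/8 s.
Target frame: (25425/8) × (25) = 635625/8 ≈ 79453.125 → 79453.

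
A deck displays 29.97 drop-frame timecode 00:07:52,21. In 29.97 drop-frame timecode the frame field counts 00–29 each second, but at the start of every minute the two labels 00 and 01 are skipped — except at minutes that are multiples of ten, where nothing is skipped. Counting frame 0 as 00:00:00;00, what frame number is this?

As if non-drop at 30 labels/s: (0 × 3600 + 7 × 60 + 52) × 30 + 21 = 14181.
Minute boundaries passed: 7; those not divisible by 10: 7 − 0 = 7; dropped labels = 2 × 7 = 14.
Actual frame index = 14181 − 14 = 14167.

14167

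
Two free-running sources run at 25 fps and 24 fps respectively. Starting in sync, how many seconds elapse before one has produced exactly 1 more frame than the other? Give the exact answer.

1 seconds

The gap grows by |24 − 25| = 1 frame per second.
Time for a 1-frame gap: 1 ÷ (1) = 1 s.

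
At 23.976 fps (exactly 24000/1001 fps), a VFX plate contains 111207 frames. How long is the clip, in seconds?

4638.258625 seconds

Running time = 111207 / (24000/1001) = 4638.258625 s.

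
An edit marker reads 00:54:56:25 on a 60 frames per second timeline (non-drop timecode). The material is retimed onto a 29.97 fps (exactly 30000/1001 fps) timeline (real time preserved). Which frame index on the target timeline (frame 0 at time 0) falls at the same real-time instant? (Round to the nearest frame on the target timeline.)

Source frame index: (0×3600 + 54×60 + 56) × 60 + 25 = 197785.
Real time: 197785 / (60) = 39557/12 s.
Target frame: (39557/12) × (30000/1001) = 14127500/143 ≈ 98793.706 → 98794.

frame 98794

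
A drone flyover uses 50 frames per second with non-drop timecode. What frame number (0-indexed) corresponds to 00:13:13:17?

39667

Total seconds to the label: (0 × 3600 + 13 × 60 + 13) = 793.
Frame index = 793 × 50 + 17 = 39667.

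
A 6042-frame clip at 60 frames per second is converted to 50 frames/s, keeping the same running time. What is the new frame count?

Target frames = source frames × (target rate / source rate) = 6042 × (50)/(60) = 6042 × 5/6 = 5035.

5035 frames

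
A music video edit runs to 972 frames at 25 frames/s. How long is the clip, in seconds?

Running time = 972 / (25) = 38.88 s.

38.88 seconds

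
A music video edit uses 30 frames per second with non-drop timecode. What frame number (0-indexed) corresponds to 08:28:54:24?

Total seconds to the label: (8 × 3600 + 28 × 60 + 54) = 30534.
Frame index = 30534 × 30 + 24 = 916044.

916044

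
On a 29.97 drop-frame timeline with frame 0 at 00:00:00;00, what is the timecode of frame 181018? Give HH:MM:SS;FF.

01:40:39;28

Each 10-minute DF block holds 10 × 60 × 30 − 9 × 2 = 17982 frames. 181018 ÷ 17982 → 10 full blocks, remainder 1198.
Within the partial block the first minute is 1800 frames and each further minute 1798, so 0 further minute boundaries passed. Total skipped labels = 18 × 10 + 2 × 0 = 180.
Non-drop label index = 181018 + 180 = 181198; at 30 labels/s that is 01:40:39:28, i.e. DF 01:40:39;28.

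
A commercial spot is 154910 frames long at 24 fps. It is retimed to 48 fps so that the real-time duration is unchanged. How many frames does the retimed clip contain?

309820 frames

Target frames = source frames × (target rate / source rate) = 154910 × (48)/(24) = 154910 × 2 = 309820.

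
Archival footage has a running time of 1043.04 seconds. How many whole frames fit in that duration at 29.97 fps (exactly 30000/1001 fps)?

Frames = 1043.04 × 30000/1001 = 31291200/1001 ≈ 31259.9401.
Complete frames: 31259.

31259 frames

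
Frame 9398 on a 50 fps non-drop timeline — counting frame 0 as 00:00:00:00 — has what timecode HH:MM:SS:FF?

00:03:07:48

9398 ÷ 50 = 187 full seconds, remainder 48 frames.
187 s = 0 h 3 min 7 s.
Timecode: 00:03:07:48.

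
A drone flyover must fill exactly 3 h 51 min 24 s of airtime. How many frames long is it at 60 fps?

3 h 51 min 24 s = 13884 s.
Frames = 13884 × 60 = 833040.

833040 frames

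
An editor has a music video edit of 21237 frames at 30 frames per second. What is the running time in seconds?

707.9 seconds

Running time = 21237 / (30) = 707.9 s.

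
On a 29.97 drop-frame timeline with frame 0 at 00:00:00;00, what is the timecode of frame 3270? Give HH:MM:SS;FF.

Each 10-minute DF block holds 10 × 60 × 30 − 9 × 2 = 17982 frames. 3270 ÷ 17982 → 0 full blocks, remainder 3270.
Within the partial block the first minute is 1800 frames and each further minute 1798, so 1 further minute boundary passed. Total skipped labels = 18 × 0 + 2 × 1 = 2.
Non-drop label index = 3270 + 2 = 3272; at 30 labels/s that is 00:01:49:02, i.e. DF 00:01:49;02.

00:01:49;02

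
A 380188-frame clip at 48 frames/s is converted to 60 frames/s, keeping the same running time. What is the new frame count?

475235 frames

Target frames = source frames × (target rate / source rate) = 380188 × (60)/(48) = 380188 × 5/4 = 475235.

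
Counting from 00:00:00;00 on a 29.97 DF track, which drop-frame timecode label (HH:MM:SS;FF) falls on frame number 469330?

Ten DF minutes hold 17982 frames, so frame 469330 lies in block 26 (frames 467532–485513) with 1798 frames into that block.
The block's first minute is 1800 frames and the rest 1798 each; 1798 frames reaches minute 0, so 26 × 18 + 0 × 2 = 468 labels have been skipped so far.
Adding those back, label number 469330 + 468 = 469798 at 30 labels/s is 15659 s + 28 f = 4 h 20 min 59 s frame 28, i.e. 04:20:59;28.

04:20:59;28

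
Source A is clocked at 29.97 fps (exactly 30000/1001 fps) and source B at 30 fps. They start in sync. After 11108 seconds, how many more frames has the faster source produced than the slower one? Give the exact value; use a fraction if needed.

A emits 30000/1001 × 11108 = 333240000/1001 frames; B emits 30 × 11108 = 333240.
Difference = 333240/1001 frames (≈ 332.9071); B is ahead of A.

333240/1001 frames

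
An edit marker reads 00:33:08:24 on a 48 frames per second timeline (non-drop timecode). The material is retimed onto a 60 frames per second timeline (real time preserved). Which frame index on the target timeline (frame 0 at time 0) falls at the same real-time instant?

frame 119310

Source frame index: (0×3600 + 33×60 + 8) × 48 + 24 = 95448.
Real time: 95448 / (48) = 3977/2 s.
Target frame: (3977/2) × (60) = 119310.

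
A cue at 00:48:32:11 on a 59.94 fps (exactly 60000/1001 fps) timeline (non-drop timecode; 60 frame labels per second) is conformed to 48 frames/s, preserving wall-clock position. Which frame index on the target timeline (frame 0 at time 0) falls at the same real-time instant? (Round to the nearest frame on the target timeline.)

Source frame index: (0×3600 + 48×60 + 32) × 60 + 11 = 174731.
Real time: 174731 / (60000/1001) = 174905731/60000 s.
Target frame: (174905731/60000) × (48) = 174905731/1250 ≈ 139924.585 → 139925.

frame 139925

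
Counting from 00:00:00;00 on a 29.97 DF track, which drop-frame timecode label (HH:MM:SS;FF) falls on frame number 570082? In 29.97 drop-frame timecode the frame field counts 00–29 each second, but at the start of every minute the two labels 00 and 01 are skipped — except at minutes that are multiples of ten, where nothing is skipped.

05:17:01;24

Ten DF minutes hold 17982 frames, so frame 570082 lies in block 31 (frames 557442–575423) with 12640 frames into that block.
The block's first minute is 1800 frames and the rest 1798 each; 12640 frames reaches minute 7, so 31 × 18 + 7 × 2 = 572 labels have been skipped so far.
Adding those back, label number 570082 + 572 = 570654 at 30 labels/s is 19021 s + 24 f = 5 h 17 min 1 s frame 24, i.e. 05:17:01;24.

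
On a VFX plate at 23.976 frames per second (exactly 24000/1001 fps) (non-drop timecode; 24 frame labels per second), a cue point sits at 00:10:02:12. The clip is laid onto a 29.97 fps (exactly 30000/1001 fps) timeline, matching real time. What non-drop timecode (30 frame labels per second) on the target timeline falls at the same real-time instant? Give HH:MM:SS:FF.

00:10:02:15

Source frame index: (0×3600 + 10×60 + 2) × 24 + 12 = 14460.
Real time: 14460 / (24000/1001) = 241241/400 s.
Target frame: (241241/400) × (30000/1001) = 18075.
At 30 labels/s: frame 18075 → 00:10:02:15.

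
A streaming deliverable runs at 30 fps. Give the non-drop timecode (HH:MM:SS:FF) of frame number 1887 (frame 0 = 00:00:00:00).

00:01:02:27

1887 ÷ 30 = 62 full seconds, remainder 27 frames.
62 s = 0 h 1 min 2 s.
Timecode: 00:01:02:27.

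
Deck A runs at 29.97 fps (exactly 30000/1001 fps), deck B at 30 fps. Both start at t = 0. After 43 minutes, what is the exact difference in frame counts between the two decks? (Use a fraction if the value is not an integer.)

77400/1001 frames

43 min = 2580 s.
A emits 30000/1001 × 2580 = 77400000/1001 frames; B emits 30 × 2580 = 77400.
Difference = 77400/1001 frames (≈ 77.3227); B is ahead of A.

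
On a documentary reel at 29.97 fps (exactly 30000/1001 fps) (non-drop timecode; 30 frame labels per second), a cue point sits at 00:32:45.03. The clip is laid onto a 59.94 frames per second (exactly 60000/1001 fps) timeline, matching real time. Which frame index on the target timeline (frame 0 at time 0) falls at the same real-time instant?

Source frame index: (0×3600 + 32×60 + 45) × 30 + 3 = 58953.
Real time: 58953 / (30000/1001) = 19670651/10000 s.
Target frame: (19670651/10000) × (60000/1001) = 117906.

frame 117906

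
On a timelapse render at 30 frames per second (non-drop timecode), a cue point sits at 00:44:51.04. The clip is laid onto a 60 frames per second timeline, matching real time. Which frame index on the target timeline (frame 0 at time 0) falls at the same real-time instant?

frame 161468

Source frame index: (0×3600 + 44×60 + 51) × 30 + 4 = 80734.
Real time: 80734 / (30) = 40367/15 s.
Target frame: (40367/15) × (60) = 161468.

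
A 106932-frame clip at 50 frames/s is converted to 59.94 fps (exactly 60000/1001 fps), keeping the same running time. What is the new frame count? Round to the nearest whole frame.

Frames at target rate = 106932 × (60000/1001) / (50) = 18331200/143 ≈ 128190.210.
Nearest whole frame: 128190.

128190 frames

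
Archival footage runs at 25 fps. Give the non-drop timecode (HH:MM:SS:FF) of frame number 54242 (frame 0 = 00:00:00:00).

54242 ÷ 25 = 2169 full seconds, remainder 17 frames.
2169 s = 0 h 36 min 9 s.
Timecode: 00:36:09:17.

00:36:09:17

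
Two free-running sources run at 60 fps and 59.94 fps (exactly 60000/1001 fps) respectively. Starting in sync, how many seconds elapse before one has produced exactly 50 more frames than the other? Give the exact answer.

The gap grows by |60000/1001 − 60| = 60/1001 frames per second.
Time for a 50-frame gap: 50 ÷ (60/1001) = 5005/6 s.

5005/6 seconds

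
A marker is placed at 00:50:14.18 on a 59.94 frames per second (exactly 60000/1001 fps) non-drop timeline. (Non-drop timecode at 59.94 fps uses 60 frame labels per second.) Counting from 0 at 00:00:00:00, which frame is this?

Total seconds to the label: (0 × 3600 + 50 × 60 + 14) = 3014.
Frame index = 3014 × 60 + 18 = 180858.

frame 180858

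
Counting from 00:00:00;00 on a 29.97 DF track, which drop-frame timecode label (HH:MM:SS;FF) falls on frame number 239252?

Ten DF minutes hold 17982 frames, so frame 239252 lies in block 13 (frames 233766–251747) with 5486 frames into that block.
The block's first minute is 1800 frames and the rest 1798 each; 5486 frames reaches minute 3, so 13 × 18 + 3 × 2 = 240 labels have been skipped so far.
Adding those back, label number 239252 + 240 = 239492 at 30 labels/s is 7983 s + 2 f = 2 h 13 min 3 s frame 2, i.e. 02:13:03;02.

02:13:03;02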